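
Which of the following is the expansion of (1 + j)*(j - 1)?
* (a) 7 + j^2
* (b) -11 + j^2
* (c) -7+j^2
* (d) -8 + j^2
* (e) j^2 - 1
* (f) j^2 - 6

Expanding (1 + j)*(j - 1):
= j^2 - 1
e) j^2 - 1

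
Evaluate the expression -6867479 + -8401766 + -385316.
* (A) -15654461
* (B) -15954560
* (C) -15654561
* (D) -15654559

First: -6867479 + -8401766 = -15269245
Then: -15269245 + -385316 = -15654561
C) -15654561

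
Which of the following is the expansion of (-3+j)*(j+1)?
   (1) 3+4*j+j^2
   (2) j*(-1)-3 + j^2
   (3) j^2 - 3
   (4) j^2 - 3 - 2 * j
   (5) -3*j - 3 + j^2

Expanding (-3+j)*(j+1):
= j^2 - 3 - 2 * j
4) j^2 - 3 - 2 * j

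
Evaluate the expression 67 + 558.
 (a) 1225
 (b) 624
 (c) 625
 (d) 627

67 + 558 = 625
c) 625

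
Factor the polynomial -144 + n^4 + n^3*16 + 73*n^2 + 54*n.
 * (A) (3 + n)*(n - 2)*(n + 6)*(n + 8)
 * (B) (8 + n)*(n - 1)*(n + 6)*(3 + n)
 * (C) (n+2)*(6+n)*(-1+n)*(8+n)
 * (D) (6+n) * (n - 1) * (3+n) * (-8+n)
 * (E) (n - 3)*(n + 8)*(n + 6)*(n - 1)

We need to factor -144 + n^4 + n^3*16 + 73*n^2 + 54*n.
The factored form is (8 + n)*(n - 1)*(n + 6)*(3 + n).
B) (8 + n)*(n - 1)*(n + 6)*(3 + n)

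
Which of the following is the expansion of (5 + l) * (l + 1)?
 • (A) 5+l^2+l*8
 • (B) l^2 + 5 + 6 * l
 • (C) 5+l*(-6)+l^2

Expanding (5 + l) * (l + 1):
= l^2 + 5 + 6 * l
B) l^2 + 5 + 6 * l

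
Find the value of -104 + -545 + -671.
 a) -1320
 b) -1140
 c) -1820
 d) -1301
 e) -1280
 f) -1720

First: -104 + -545 = -649
Then: -649 + -671 = -1320
a) -1320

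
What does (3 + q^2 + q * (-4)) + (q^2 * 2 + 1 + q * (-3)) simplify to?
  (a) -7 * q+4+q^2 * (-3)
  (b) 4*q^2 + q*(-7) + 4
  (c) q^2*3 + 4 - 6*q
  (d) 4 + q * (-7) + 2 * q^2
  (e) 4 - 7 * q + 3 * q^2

Adding the polynomials and combining like terms:
(3 + q^2 + q*(-4)) + (q^2*2 + 1 + q*(-3))
= 4 - 7 * q + 3 * q^2
e) 4 - 7 * q + 3 * q^2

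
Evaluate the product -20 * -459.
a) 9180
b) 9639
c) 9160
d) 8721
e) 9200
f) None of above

-20 * -459 = 9180
a) 9180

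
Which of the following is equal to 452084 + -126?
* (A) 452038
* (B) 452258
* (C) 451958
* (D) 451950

452084 + -126 = 451958
C) 451958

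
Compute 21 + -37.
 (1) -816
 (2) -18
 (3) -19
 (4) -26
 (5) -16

21 + -37 = -16
5) -16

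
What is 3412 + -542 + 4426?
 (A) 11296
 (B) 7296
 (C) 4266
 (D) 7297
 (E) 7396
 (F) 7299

First: 3412 + -542 = 2870
Then: 2870 + 4426 = 7296
B) 7296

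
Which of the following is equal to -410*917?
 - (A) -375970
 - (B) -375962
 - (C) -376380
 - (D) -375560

-410 * 917 = -375970
A) -375970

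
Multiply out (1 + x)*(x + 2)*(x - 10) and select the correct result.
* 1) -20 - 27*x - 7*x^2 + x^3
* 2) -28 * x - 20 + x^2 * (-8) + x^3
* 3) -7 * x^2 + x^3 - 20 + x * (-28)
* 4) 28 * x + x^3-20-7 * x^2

Expanding (1 + x)*(x + 2)*(x - 10):
= -7 * x^2 + x^3 - 20 + x * (-28)
3) -7 * x^2 + x^3 - 20 + x * (-28)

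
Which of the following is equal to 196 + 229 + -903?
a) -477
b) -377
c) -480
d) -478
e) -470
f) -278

First: 196 + 229 = 425
Then: 425 + -903 = -478
d) -478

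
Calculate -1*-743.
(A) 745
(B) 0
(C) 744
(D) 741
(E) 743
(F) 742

-1 * -743 = 743
E) 743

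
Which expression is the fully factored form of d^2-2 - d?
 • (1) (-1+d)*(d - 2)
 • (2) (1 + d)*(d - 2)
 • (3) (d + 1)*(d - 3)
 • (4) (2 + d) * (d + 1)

We need to factor d^2-2 - d.
The factored form is (1 + d)*(d - 2).
2) (1 + d)*(d - 2)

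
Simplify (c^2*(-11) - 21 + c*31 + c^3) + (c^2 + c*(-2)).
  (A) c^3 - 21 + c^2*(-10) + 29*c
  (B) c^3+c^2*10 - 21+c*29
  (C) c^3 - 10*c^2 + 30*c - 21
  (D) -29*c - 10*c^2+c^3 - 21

Adding the polynomials and combining like terms:
(c^2*(-11) - 21 + c*31 + c^3) + (c^2 + c*(-2))
= c^3 - 21 + c^2*(-10) + 29*c
A) c^3 - 21 + c^2*(-10) + 29*c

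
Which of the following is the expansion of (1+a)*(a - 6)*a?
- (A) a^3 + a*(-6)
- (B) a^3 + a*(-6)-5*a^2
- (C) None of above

Expanding (1+a)*(a - 6)*a:
= a^3 + a*(-6)-5*a^2
B) a^3 + a*(-6)-5*a^2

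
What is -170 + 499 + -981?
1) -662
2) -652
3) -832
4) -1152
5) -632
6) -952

First: -170 + 499 = 329
Then: 329 + -981 = -652
2) -652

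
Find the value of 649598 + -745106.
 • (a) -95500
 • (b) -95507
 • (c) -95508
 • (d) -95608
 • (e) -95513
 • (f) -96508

649598 + -745106 = -95508
c) -95508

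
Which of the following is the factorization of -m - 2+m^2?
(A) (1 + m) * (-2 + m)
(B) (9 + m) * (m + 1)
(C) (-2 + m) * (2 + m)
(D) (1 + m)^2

We need to factor -m - 2+m^2.
The factored form is (1 + m) * (-2 + m).
A) (1 + m) * (-2 + m)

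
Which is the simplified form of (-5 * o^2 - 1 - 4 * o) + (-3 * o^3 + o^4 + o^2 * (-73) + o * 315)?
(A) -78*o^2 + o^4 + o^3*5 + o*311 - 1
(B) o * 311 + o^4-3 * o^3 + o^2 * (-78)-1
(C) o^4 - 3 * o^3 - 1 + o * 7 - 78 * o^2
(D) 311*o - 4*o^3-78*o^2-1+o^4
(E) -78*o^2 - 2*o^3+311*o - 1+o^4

Adding the polynomials and combining like terms:
(-5*o^2 - 1 - 4*o) + (-3*o^3 + o^4 + o^2*(-73) + o*315)
= o * 311 + o^4-3 * o^3 + o^2 * (-78)-1
B) o * 311 + o^4-3 * o^3 + o^2 * (-78)-1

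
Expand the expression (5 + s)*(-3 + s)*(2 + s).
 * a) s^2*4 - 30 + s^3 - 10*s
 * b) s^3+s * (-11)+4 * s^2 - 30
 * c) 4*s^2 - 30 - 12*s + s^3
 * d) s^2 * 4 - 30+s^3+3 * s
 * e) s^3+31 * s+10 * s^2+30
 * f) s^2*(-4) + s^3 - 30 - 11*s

Expanding (5 + s)*(-3 + s)*(2 + s):
= s^3+s * (-11)+4 * s^2 - 30
b) s^3+s * (-11)+4 * s^2 - 30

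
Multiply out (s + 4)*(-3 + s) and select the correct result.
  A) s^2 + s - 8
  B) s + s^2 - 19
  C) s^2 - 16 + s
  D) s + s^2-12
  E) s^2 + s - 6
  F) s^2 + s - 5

Expanding (s + 4)*(-3 + s):
= s + s^2-12
D) s + s^2-12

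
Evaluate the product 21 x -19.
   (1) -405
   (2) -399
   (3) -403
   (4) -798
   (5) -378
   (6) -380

21 * -19 = -399
2) -399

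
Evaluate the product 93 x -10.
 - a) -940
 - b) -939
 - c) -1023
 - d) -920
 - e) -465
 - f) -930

93 * -10 = -930
f) -930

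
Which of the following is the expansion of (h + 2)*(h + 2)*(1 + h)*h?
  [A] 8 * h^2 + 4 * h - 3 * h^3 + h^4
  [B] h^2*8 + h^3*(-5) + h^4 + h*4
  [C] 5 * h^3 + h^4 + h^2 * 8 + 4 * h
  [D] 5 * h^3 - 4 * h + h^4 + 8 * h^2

Expanding (h + 2)*(h + 2)*(1 + h)*h:
= 5 * h^3 + h^4 + h^2 * 8 + 4 * h
C) 5 * h^3 + h^4 + h^2 * 8 + 4 * h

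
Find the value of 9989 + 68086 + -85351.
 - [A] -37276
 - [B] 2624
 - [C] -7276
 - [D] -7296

First: 9989 + 68086 = 78075
Then: 78075 + -85351 = -7276
C) -7276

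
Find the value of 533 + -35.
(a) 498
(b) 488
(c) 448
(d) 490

533 + -35 = 498
a) 498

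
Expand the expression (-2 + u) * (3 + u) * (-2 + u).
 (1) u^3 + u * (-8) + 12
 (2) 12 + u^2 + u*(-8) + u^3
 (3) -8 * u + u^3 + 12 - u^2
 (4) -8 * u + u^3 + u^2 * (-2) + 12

Expanding (-2 + u) * (3 + u) * (-2 + u):
= -8 * u + u^3 + 12 - u^2
3) -8 * u + u^3 + 12 - u^2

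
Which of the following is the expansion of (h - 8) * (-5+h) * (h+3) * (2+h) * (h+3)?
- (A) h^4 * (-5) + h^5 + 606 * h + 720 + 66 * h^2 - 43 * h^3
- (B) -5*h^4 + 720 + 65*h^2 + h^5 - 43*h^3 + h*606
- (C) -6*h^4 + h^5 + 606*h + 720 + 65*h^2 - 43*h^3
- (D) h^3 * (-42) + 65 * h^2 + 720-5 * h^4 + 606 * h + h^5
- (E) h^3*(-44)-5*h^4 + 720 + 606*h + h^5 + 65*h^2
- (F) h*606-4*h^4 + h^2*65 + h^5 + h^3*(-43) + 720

Expanding (h - 8) * (-5+h) * (h+3) * (2+h) * (h+3):
= -5*h^4 + 720 + 65*h^2 + h^5 - 43*h^3 + h*606
B) -5*h^4 + 720 + 65*h^2 + h^5 - 43*h^3 + h*606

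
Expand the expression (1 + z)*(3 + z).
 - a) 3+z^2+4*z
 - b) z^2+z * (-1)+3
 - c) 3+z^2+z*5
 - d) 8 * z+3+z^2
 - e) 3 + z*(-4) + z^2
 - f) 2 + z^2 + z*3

Expanding (1 + z)*(3 + z):
= 3+z^2+4*z
a) 3+z^2+4*z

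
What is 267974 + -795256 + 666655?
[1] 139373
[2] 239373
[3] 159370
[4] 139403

First: 267974 + -795256 = -527282
Then: -527282 + 666655 = 139373
1) 139373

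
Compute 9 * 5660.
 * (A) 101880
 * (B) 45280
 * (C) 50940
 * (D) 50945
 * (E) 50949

9 * 5660 = 50940
C) 50940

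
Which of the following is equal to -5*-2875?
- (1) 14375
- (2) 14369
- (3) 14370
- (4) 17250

-5 * -2875 = 14375
1) 14375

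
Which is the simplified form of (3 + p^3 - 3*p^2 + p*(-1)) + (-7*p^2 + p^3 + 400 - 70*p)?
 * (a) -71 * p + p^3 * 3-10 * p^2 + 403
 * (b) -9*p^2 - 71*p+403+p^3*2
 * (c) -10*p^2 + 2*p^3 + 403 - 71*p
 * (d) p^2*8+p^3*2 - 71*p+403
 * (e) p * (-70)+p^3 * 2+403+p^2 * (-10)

Adding the polynomials and combining like terms:
(3 + p^3 - 3*p^2 + p*(-1)) + (-7*p^2 + p^3 + 400 - 70*p)
= -10*p^2 + 2*p^3 + 403 - 71*p
c) -10*p^2 + 2*p^3 + 403 - 71*p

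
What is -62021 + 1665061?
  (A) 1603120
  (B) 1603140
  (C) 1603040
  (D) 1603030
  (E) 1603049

-62021 + 1665061 = 1603040
C) 1603040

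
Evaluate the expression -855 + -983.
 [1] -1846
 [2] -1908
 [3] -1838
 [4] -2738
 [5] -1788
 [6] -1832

-855 + -983 = -1838
3) -1838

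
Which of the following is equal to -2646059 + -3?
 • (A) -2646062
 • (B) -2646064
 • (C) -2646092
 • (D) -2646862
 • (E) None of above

-2646059 + -3 = -2646062
A) -2646062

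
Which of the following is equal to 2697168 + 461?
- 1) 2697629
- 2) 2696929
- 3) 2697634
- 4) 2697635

2697168 + 461 = 2697629
1) 2697629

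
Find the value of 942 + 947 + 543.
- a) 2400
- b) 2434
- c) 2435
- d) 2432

First: 942 + 947 = 1889
Then: 1889 + 543 = 2432
d) 2432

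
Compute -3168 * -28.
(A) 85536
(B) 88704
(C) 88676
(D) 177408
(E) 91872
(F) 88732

-3168 * -28 = 88704
B) 88704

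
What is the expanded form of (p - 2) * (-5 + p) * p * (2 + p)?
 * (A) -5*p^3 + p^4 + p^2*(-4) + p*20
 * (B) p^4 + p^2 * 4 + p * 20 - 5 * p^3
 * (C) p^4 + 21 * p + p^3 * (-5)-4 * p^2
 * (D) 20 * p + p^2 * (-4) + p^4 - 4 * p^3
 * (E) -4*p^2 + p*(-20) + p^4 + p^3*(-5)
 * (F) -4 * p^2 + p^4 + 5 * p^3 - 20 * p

Expanding (p - 2) * (-5 + p) * p * (2 + p):
= -5*p^3 + p^4 + p^2*(-4) + p*20
A) -5*p^3 + p^4 + p^2*(-4) + p*20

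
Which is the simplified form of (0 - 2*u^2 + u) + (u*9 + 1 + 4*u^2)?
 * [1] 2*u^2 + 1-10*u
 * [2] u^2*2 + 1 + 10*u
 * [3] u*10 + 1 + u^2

Adding the polynomials and combining like terms:
(0 - 2*u^2 + u) + (u*9 + 1 + 4*u^2)
= u^2*2 + 1 + 10*u
2) u^2*2 + 1 + 10*u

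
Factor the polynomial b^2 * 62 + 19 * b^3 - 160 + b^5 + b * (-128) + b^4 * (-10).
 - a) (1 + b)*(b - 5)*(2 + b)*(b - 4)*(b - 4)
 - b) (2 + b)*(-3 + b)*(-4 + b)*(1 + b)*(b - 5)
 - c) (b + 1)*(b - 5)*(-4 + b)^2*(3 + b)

We need to factor b^2 * 62 + 19 * b^3 - 160 + b^5 + b * (-128) + b^4 * (-10).
The factored form is (1 + b)*(b - 5)*(2 + b)*(b - 4)*(b - 4).
a) (1 + b)*(b - 5)*(2 + b)*(b - 4)*(b - 4)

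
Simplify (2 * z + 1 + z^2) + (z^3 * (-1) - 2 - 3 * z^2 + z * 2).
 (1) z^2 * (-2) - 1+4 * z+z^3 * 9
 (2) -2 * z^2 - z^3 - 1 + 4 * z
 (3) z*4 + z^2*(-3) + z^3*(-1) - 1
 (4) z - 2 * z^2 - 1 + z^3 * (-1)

Adding the polynomials and combining like terms:
(2*z + 1 + z^2) + (z^3*(-1) - 2 - 3*z^2 + z*2)
= -2 * z^2 - z^3 - 1 + 4 * z
2) -2 * z^2 - z^3 - 1 + 4 * z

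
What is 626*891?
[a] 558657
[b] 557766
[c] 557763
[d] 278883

626 * 891 = 557766
b) 557766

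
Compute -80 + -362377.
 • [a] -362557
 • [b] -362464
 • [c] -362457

-80 + -362377 = -362457
c) -362457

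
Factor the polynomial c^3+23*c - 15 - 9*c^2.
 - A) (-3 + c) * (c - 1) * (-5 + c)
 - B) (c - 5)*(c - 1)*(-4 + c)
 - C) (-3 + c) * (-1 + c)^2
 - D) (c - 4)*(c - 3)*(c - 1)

We need to factor c^3+23*c - 15 - 9*c^2.
The factored form is (-3 + c) * (c - 1) * (-5 + c).
A) (-3 + c) * (c - 1) * (-5 + c)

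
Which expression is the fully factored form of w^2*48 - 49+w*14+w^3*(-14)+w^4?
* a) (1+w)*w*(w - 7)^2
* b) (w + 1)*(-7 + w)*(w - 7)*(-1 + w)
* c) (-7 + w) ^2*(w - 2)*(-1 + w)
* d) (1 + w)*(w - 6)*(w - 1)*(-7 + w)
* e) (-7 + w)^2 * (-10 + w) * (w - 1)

We need to factor w^2*48 - 49+w*14+w^3*(-14)+w^4.
The factored form is (w + 1)*(-7 + w)*(w - 7)*(-1 + w).
b) (w + 1)*(-7 + w)*(w - 7)*(-1 + w)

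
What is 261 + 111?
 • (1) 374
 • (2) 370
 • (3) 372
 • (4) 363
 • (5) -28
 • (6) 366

261 + 111 = 372
3) 372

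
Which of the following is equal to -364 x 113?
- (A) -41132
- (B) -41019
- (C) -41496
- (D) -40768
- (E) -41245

-364 * 113 = -41132
A) -41132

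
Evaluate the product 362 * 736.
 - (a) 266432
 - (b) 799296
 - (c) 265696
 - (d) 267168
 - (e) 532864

362 * 736 = 266432
a) 266432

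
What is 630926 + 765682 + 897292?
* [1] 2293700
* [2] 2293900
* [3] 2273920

First: 630926 + 765682 = 1396608
Then: 1396608 + 897292 = 2293900
2) 2293900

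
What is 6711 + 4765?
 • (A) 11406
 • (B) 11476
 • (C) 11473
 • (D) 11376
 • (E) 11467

6711 + 4765 = 11476
B) 11476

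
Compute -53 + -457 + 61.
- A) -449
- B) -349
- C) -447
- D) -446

First: -53 + -457 = -510
Then: -510 + 61 = -449
A) -449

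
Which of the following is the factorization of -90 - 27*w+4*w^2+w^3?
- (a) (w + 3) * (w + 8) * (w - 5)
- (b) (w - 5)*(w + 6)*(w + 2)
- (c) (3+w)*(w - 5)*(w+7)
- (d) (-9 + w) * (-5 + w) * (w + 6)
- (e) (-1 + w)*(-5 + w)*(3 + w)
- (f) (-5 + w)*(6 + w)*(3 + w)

We need to factor -90 - 27*w+4*w^2+w^3.
The factored form is (-5 + w)*(6 + w)*(3 + w).
f) (-5 + w)*(6 + w)*(3 + w)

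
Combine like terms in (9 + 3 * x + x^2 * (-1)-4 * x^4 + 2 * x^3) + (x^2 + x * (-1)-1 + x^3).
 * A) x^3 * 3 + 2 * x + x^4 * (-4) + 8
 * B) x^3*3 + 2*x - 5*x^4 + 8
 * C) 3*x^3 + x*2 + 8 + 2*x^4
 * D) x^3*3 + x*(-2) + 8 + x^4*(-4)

Adding the polynomials and combining like terms:
(9 + 3*x + x^2*(-1) - 4*x^4 + 2*x^3) + (x^2 + x*(-1) - 1 + x^3)
= x^3 * 3 + 2 * x + x^4 * (-4) + 8
A) x^3 * 3 + 2 * x + x^4 * (-4) + 8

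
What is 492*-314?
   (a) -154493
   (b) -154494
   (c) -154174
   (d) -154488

492 * -314 = -154488
d) -154488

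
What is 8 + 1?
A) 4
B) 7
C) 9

8 + 1 = 9
C) 9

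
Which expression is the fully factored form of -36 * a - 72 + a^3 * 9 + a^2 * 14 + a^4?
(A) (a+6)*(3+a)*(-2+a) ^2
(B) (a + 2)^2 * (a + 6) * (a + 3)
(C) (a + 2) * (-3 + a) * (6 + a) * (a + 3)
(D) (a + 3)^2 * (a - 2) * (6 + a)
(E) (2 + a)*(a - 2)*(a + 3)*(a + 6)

We need to factor -36 * a - 72 + a^3 * 9 + a^2 * 14 + a^4.
The factored form is (2 + a)*(a - 2)*(a + 3)*(a + 6).
E) (2 + a)*(a - 2)*(a + 3)*(a + 6)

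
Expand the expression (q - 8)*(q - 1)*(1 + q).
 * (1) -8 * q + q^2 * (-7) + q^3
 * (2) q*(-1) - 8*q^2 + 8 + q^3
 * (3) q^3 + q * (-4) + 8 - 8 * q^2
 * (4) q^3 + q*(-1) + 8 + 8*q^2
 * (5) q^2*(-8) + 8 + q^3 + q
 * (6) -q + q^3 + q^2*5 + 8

Expanding (q - 8)*(q - 1)*(1 + q):
= q*(-1) - 8*q^2 + 8 + q^3
2) q*(-1) - 8*q^2 + 8 + q^3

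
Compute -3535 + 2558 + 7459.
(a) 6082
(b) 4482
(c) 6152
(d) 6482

First: -3535 + 2558 = -977
Then: -977 + 7459 = 6482
d) 6482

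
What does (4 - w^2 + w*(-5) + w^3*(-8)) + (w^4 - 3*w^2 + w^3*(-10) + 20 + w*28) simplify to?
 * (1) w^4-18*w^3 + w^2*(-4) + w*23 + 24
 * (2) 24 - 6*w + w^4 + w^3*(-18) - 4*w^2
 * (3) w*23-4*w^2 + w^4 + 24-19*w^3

Adding the polynomials and combining like terms:
(4 - w^2 + w*(-5) + w^3*(-8)) + (w^4 - 3*w^2 + w^3*(-10) + 20 + w*28)
= w^4-18*w^3 + w^2*(-4) + w*23 + 24
1) w^4-18*w^3 + w^2*(-4) + w*23 + 24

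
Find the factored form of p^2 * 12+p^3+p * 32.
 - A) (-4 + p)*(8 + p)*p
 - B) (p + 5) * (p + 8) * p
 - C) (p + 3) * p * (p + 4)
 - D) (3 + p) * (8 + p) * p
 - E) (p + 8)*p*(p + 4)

We need to factor p^2 * 12+p^3+p * 32.
The factored form is (p + 8)*p*(p + 4).
E) (p + 8)*p*(p + 4)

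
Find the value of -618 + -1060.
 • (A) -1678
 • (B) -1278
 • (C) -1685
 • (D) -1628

-618 + -1060 = -1678
A) -1678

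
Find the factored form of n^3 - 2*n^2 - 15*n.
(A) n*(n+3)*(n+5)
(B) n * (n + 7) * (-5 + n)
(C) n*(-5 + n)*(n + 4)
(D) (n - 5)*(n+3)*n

We need to factor n^3 - 2*n^2 - 15*n.
The factored form is (n - 5)*(n+3)*n.
D) (n - 5)*(n+3)*n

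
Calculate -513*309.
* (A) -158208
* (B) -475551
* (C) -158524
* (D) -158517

-513 * 309 = -158517
D) -158517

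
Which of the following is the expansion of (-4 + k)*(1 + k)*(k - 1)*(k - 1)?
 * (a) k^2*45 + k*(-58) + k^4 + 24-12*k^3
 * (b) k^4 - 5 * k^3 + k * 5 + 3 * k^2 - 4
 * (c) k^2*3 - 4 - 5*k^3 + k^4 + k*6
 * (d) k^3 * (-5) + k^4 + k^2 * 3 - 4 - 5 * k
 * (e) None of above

Expanding (-4 + k)*(1 + k)*(k - 1)*(k - 1):
= k^4 - 5 * k^3 + k * 5 + 3 * k^2 - 4
b) k^4 - 5 * k^3 + k * 5 + 3 * k^2 - 4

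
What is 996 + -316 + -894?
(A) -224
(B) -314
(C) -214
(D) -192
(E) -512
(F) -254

First: 996 + -316 = 680
Then: 680 + -894 = -214
C) -214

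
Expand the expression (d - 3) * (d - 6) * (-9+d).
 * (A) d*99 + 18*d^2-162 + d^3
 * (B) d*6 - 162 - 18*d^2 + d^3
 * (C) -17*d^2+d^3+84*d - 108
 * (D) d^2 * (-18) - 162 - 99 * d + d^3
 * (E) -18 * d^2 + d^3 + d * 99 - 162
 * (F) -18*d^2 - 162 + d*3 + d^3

Expanding (d - 3) * (d - 6) * (-9+d):
= -18 * d^2 + d^3 + d * 99 - 162
E) -18 * d^2 + d^3 + d * 99 - 162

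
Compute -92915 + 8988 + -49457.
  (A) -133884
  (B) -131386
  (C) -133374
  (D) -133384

First: -92915 + 8988 = -83927
Then: -83927 + -49457 = -133384
D) -133384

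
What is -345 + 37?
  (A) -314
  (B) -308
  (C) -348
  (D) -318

-345 + 37 = -308
B) -308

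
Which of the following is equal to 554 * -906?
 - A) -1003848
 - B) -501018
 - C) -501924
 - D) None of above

554 * -906 = -501924
C) -501924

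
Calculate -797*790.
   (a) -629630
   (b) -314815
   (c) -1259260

-797 * 790 = -629630
a) -629630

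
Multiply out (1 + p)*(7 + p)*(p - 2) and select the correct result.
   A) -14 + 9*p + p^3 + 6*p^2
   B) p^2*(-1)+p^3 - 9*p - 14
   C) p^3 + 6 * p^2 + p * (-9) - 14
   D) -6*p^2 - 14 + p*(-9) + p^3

Expanding (1 + p)*(7 + p)*(p - 2):
= p^3 + 6 * p^2 + p * (-9) - 14
C) p^3 + 6 * p^2 + p * (-9) - 14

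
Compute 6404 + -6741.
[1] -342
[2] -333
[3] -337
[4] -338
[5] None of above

6404 + -6741 = -337
3) -337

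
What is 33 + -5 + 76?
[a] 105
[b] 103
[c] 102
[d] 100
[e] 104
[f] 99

First: 33 + -5 = 28
Then: 28 + 76 = 104
e) 104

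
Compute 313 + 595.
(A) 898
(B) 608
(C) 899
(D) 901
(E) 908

313 + 595 = 908
E) 908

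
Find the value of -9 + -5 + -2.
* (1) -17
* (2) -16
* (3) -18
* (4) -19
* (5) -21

First: -9 + -5 = -14
Then: -14 + -2 = -16
2) -16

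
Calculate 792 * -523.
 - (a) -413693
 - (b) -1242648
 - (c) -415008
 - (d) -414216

792 * -523 = -414216
d) -414216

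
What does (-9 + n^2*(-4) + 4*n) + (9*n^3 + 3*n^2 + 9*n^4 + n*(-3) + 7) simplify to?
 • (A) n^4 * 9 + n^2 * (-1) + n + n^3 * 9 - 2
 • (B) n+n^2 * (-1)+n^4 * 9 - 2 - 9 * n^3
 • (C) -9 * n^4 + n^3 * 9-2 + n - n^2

Adding the polynomials and combining like terms:
(-9 + n^2*(-4) + 4*n) + (9*n^3 + 3*n^2 + 9*n^4 + n*(-3) + 7)
= n^4 * 9 + n^2 * (-1) + n + n^3 * 9 - 2
A) n^4 * 9 + n^2 * (-1) + n + n^3 * 9 - 2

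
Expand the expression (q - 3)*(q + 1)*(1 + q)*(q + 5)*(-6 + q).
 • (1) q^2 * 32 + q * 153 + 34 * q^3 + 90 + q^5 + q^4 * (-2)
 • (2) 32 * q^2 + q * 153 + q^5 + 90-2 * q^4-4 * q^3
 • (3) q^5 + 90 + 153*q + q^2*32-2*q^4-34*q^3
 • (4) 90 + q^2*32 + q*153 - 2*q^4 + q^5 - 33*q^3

Expanding (q - 3)*(q + 1)*(1 + q)*(q + 5)*(-6 + q):
= q^5 + 90 + 153*q + q^2*32-2*q^4-34*q^3
3) q^5 + 90 + 153*q + q^2*32-2*q^4-34*q^3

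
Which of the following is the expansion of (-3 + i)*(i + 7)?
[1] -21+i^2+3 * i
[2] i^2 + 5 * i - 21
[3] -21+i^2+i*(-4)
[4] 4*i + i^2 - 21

Expanding (-3 + i)*(i + 7):
= 4*i + i^2 - 21
4) 4*i + i^2 - 21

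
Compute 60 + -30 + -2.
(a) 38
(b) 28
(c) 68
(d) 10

First: 60 + -30 = 30
Then: 30 + -2 = 28
b) 28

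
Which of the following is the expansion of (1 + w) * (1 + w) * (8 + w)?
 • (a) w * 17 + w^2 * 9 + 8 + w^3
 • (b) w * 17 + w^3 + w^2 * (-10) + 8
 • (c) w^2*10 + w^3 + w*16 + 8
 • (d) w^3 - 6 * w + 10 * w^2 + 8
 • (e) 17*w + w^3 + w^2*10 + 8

Expanding (1 + w) * (1 + w) * (8 + w):
= 17*w + w^3 + w^2*10 + 8
e) 17*w + w^3 + w^2*10 + 8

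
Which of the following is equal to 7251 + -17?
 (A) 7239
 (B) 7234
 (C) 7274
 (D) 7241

7251 + -17 = 7234
B) 7234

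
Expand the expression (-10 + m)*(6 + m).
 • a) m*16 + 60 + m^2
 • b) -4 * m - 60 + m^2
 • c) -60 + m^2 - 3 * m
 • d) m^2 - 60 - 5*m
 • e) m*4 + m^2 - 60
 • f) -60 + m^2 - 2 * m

Expanding (-10 + m)*(6 + m):
= -4 * m - 60 + m^2
b) -4 * m - 60 + m^2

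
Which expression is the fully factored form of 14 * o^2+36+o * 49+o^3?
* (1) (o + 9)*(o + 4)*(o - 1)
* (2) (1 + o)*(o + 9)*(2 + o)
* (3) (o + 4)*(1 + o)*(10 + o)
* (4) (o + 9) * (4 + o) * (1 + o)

We need to factor 14 * o^2+36+o * 49+o^3.
The factored form is (o + 9) * (4 + o) * (1 + o).
4) (o + 9) * (4 + o) * (1 + o)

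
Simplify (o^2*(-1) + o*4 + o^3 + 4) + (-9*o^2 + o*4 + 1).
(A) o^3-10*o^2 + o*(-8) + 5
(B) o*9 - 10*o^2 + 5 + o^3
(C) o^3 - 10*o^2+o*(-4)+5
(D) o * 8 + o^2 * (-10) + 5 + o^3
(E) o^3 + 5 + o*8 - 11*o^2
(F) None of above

Adding the polynomials and combining like terms:
(o^2*(-1) + o*4 + o^3 + 4) + (-9*o^2 + o*4 + 1)
= o * 8 + o^2 * (-10) + 5 + o^3
D) o * 8 + o^2 * (-10) + 5 + o^3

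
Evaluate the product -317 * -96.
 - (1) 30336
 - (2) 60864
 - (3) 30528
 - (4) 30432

-317 * -96 = 30432
4) 30432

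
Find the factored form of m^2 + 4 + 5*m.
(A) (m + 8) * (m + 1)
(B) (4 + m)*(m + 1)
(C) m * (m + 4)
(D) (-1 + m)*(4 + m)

We need to factor m^2 + 4 + 5*m.
The factored form is (4 + m)*(m + 1).
B) (4 + m)*(m + 1)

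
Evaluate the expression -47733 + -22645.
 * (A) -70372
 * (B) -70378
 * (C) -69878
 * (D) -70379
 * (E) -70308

-47733 + -22645 = -70378
B) -70378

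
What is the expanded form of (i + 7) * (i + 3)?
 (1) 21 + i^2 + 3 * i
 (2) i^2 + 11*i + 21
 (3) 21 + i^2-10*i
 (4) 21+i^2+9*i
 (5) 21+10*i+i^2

Expanding (i + 7) * (i + 3):
= 21+10*i+i^2
5) 21+10*i+i^2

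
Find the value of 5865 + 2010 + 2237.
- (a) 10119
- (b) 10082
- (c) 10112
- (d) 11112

First: 5865 + 2010 = 7875
Then: 7875 + 2237 = 10112
c) 10112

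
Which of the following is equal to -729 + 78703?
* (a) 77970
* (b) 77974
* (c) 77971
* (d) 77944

-729 + 78703 = 77974
b) 77974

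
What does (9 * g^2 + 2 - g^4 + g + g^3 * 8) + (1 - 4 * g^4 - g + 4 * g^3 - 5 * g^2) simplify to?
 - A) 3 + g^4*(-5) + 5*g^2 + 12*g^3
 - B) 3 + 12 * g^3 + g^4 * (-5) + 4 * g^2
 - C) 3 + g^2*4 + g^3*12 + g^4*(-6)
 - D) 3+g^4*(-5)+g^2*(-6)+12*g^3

Adding the polynomials and combining like terms:
(9*g^2 + 2 - g^4 + g + g^3*8) + (1 - 4*g^4 - g + 4*g^3 - 5*g^2)
= 3 + 12 * g^3 + g^4 * (-5) + 4 * g^2
B) 3 + 12 * g^3 + g^4 * (-5) + 4 * g^2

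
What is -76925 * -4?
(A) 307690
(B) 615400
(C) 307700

-76925 * -4 = 307700
C) 307700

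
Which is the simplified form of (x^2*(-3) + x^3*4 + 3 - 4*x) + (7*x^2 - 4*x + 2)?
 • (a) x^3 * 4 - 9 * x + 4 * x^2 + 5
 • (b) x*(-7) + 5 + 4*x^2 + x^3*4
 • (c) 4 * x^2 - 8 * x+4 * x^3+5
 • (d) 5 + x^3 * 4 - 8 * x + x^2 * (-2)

Adding the polynomials and combining like terms:
(x^2*(-3) + x^3*4 + 3 - 4*x) + (7*x^2 - 4*x + 2)
= 4 * x^2 - 8 * x+4 * x^3+5
c) 4 * x^2 - 8 * x+4 * x^3+5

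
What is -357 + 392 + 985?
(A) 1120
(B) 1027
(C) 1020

First: -357 + 392 = 35
Then: 35 + 985 = 1020
C) 1020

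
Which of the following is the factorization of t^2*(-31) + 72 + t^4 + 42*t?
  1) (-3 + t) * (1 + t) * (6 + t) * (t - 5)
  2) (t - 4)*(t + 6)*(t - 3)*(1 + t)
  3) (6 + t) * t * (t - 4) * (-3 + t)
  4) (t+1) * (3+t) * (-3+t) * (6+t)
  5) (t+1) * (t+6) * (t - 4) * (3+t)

We need to factor t^2*(-31) + 72 + t^4 + 42*t.
The factored form is (t - 4)*(t + 6)*(t - 3)*(1 + t).
2) (t - 4)*(t + 6)*(t - 3)*(1 + t)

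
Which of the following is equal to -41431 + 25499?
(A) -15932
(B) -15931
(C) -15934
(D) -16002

-41431 + 25499 = -15932
A) -15932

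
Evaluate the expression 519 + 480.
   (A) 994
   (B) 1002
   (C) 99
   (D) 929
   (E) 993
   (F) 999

519 + 480 = 999
F) 999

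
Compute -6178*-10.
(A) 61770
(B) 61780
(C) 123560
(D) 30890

-6178 * -10 = 61780
B) 61780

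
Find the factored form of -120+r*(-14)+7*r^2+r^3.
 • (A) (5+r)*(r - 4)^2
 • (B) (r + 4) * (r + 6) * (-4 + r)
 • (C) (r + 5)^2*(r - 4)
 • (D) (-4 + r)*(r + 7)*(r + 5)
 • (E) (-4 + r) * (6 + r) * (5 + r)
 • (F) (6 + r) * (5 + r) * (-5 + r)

We need to factor -120+r*(-14)+7*r^2+r^3.
The factored form is (-4 + r) * (6 + r) * (5 + r).
E) (-4 + r) * (6 + r) * (5 + r)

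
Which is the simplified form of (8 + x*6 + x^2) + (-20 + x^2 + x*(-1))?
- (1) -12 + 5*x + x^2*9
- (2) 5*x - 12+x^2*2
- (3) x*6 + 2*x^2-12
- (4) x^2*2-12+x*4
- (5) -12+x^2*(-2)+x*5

Adding the polynomials and combining like terms:
(8 + x*6 + x^2) + (-20 + x^2 + x*(-1))
= 5*x - 12+x^2*2
2) 5*x - 12+x^2*2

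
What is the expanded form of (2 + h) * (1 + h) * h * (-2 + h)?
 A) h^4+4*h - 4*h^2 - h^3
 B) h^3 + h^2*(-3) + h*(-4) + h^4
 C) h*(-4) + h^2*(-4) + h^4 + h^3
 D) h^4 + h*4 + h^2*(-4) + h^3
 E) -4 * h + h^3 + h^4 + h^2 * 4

Expanding (2 + h) * (1 + h) * h * (-2 + h):
= h*(-4) + h^2*(-4) + h^4 + h^3
C) h*(-4) + h^2*(-4) + h^4 + h^3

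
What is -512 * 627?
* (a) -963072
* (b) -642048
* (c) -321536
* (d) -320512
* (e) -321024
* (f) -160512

-512 * 627 = -321024
e) -321024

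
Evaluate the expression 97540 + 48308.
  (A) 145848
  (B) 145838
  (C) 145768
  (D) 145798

97540 + 48308 = 145848
A) 145848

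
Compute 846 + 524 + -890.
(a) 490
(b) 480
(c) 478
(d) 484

First: 846 + 524 = 1370
Then: 1370 + -890 = 480
b) 480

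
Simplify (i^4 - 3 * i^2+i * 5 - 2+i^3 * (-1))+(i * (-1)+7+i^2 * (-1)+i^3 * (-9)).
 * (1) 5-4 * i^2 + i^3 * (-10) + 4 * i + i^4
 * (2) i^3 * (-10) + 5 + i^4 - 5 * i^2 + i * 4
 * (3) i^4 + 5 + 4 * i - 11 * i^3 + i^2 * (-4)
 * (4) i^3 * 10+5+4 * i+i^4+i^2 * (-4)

Adding the polynomials and combining like terms:
(i^4 - 3*i^2 + i*5 - 2 + i^3*(-1)) + (i*(-1) + 7 + i^2*(-1) + i^3*(-9))
= 5-4 * i^2 + i^3 * (-10) + 4 * i + i^4
1) 5-4 * i^2 + i^3 * (-10) + 4 * i + i^4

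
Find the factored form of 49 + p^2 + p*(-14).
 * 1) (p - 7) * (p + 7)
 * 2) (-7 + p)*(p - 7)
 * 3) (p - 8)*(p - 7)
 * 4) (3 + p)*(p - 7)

We need to factor 49 + p^2 + p*(-14).
The factored form is (-7 + p)*(p - 7).
2) (-7 + p)*(p - 7)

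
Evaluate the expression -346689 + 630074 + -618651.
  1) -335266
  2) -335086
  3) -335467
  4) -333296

First: -346689 + 630074 = 283385
Then: 283385 + -618651 = -335266
1) -335266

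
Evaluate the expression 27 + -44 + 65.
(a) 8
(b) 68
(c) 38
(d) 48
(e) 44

First: 27 + -44 = -17
Then: -17 + 65 = 48
d) 48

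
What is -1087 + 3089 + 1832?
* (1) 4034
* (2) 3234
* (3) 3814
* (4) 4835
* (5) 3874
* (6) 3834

First: -1087 + 3089 = 2002
Then: 2002 + 1832 = 3834
6) 3834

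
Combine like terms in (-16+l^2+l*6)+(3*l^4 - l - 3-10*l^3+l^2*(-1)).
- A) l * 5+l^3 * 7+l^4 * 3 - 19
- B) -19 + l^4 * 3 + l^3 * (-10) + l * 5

Adding the polynomials and combining like terms:
(-16 + l^2 + l*6) + (3*l^4 - l - 3 - 10*l^3 + l^2*(-1))
= -19 + l^4 * 3 + l^3 * (-10) + l * 5
B) -19 + l^4 * 3 + l^3 * (-10) + l * 5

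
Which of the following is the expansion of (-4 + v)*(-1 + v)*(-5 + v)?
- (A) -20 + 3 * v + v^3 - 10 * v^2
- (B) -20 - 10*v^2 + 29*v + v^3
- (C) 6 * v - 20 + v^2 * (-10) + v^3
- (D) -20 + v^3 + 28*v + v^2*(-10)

Expanding (-4 + v)*(-1 + v)*(-5 + v):
= -20 - 10*v^2 + 29*v + v^3
B) -20 - 10*v^2 + 29*v + v^3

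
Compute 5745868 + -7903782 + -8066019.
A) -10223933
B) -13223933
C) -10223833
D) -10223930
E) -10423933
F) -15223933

First: 5745868 + -7903782 = -2157914
Then: -2157914 + -8066019 = -10223933
A) -10223933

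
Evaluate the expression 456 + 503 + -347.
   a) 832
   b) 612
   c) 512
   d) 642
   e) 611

First: 456 + 503 = 959
Then: 959 + -347 = 612
b) 612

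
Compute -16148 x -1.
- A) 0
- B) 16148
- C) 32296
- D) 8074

-16148 * -1 = 16148
B) 16148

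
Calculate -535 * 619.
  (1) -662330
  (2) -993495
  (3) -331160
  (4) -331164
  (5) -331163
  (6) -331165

-535 * 619 = -331165
6) -331165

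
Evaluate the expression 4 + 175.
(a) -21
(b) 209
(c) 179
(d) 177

4 + 175 = 179
c) 179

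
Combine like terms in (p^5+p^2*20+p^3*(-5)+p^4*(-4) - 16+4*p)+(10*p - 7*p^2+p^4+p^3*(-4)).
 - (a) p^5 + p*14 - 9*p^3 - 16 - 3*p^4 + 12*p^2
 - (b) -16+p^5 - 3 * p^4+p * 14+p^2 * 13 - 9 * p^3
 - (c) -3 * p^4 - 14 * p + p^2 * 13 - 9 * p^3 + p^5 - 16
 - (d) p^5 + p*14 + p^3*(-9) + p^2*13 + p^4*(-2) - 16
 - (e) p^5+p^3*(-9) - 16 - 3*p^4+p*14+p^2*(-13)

Adding the polynomials and combining like terms:
(p^5 + p^2*20 + p^3*(-5) + p^4*(-4) - 16 + 4*p) + (10*p - 7*p^2 + p^4 + p^3*(-4))
= -16+p^5 - 3 * p^4+p * 14+p^2 * 13 - 9 * p^3
b) -16+p^5 - 3 * p^4+p * 14+p^2 * 13 - 9 * p^3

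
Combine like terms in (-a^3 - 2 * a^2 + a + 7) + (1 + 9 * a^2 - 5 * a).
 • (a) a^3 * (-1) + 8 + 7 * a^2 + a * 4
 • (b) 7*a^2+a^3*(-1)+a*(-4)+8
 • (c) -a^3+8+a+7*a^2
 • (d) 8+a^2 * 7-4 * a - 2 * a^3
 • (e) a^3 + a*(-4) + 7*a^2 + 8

Adding the polynomials and combining like terms:
(-a^3 - 2*a^2 + a + 7) + (1 + 9*a^2 - 5*a)
= 7*a^2+a^3*(-1)+a*(-4)+8
b) 7*a^2+a^3*(-1)+a*(-4)+8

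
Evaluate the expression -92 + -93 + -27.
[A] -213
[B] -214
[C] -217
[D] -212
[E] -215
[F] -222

First: -92 + -93 = -185
Then: -185 + -27 = -212
D) -212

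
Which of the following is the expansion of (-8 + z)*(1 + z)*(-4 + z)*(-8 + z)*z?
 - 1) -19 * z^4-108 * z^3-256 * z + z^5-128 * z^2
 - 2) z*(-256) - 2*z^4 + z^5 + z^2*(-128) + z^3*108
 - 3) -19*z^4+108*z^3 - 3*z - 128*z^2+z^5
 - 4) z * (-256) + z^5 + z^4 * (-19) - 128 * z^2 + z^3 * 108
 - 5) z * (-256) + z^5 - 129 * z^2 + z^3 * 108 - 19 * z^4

Expanding (-8 + z)*(1 + z)*(-4 + z)*(-8 + z)*z:
= z * (-256) + z^5 + z^4 * (-19) - 128 * z^2 + z^3 * 108
4) z * (-256) + z^5 + z^4 * (-19) - 128 * z^2 + z^3 * 108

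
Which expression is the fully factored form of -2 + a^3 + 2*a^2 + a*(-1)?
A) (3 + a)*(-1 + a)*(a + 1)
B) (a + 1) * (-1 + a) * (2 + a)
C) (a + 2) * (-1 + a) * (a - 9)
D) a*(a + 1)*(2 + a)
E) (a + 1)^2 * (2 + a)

We need to factor -2 + a^3 + 2*a^2 + a*(-1).
The factored form is (a + 1) * (-1 + a) * (2 + a).
B) (a + 1) * (-1 + a) * (2 + a)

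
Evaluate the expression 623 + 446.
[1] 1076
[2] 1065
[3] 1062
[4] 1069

623 + 446 = 1069
4) 1069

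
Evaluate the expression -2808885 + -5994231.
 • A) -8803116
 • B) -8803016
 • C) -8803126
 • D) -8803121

-2808885 + -5994231 = -8803116
A) -8803116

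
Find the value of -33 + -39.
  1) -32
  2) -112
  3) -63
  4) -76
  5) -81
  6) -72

-33 + -39 = -72
6) -72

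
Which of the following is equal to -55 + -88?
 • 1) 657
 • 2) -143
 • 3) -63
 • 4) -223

-55 + -88 = -143
2) -143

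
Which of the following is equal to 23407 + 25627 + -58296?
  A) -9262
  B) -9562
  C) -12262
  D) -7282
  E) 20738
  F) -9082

First: 23407 + 25627 = 49034
Then: 49034 + -58296 = -9262
A) -9262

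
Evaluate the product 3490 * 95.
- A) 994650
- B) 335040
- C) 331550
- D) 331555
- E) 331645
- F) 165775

3490 * 95 = 331550
C) 331550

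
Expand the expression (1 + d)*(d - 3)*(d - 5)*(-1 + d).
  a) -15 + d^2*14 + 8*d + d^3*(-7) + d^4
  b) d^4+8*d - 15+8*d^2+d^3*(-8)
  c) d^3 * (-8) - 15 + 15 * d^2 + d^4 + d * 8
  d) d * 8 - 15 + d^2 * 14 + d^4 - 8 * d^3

Expanding (1 + d)*(d - 3)*(d - 5)*(-1 + d):
= d * 8 - 15 + d^2 * 14 + d^4 - 8 * d^3
d) d * 8 - 15 + d^2 * 14 + d^4 - 8 * d^3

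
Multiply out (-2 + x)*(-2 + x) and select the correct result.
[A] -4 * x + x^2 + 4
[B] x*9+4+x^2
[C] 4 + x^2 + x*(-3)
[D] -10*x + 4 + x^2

Expanding (-2 + x)*(-2 + x):
= -4 * x + x^2 + 4
A) -4 * x + x^2 + 4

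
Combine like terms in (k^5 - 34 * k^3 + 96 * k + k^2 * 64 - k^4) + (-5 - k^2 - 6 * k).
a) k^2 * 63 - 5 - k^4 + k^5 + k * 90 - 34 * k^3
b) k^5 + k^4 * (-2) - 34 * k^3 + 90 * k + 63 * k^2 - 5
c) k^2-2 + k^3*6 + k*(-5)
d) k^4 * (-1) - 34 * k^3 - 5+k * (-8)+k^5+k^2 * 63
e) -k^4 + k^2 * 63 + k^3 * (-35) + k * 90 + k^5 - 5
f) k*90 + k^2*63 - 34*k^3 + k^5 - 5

Adding the polynomials and combining like terms:
(k^5 - 34*k^3 + 96*k + k^2*64 - k^4) + (-5 - k^2 - 6*k)
= k^2 * 63 - 5 - k^4 + k^5 + k * 90 - 34 * k^3
a) k^2 * 63 - 5 - k^4 + k^5 + k * 90 - 34 * k^3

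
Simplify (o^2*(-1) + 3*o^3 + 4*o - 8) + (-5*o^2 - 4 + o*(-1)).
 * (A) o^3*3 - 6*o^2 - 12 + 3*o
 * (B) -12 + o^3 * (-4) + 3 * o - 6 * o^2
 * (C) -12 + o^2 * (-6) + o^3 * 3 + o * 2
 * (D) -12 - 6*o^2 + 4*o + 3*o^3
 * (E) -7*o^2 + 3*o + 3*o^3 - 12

Adding the polynomials and combining like terms:
(o^2*(-1) + 3*o^3 + 4*o - 8) + (-5*o^2 - 4 + o*(-1))
= o^3*3 - 6*o^2 - 12 + 3*o
A) o^3*3 - 6*o^2 - 12 + 3*o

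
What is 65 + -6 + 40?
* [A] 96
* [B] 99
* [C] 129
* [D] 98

First: 65 + -6 = 59
Then: 59 + 40 = 99
B) 99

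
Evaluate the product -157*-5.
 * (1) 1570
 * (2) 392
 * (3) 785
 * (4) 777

-157 * -5 = 785
3) 785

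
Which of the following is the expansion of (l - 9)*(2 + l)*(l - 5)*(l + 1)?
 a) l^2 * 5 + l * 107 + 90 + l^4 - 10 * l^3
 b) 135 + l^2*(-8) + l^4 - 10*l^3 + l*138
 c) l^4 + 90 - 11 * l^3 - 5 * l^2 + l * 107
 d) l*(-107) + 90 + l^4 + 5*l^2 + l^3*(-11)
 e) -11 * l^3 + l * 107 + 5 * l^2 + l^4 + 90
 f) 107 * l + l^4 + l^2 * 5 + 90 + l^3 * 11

Expanding (l - 9)*(2 + l)*(l - 5)*(l + 1):
= -11 * l^3 + l * 107 + 5 * l^2 + l^4 + 90
e) -11 * l^3 + l * 107 + 5 * l^2 + l^4 + 90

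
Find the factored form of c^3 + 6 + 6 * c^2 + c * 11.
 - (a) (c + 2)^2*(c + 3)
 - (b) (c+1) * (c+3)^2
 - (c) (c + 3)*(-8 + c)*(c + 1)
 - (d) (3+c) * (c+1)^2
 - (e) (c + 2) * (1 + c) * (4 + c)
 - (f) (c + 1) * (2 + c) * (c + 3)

We need to factor c^3 + 6 + 6 * c^2 + c * 11.
The factored form is (c + 1) * (2 + c) * (c + 3).
f) (c + 1) * (2 + c) * (c + 3)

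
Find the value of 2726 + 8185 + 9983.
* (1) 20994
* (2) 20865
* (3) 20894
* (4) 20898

First: 2726 + 8185 = 10911
Then: 10911 + 9983 = 20894
3) 20894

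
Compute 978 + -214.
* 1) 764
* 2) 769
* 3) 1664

978 + -214 = 764
1) 764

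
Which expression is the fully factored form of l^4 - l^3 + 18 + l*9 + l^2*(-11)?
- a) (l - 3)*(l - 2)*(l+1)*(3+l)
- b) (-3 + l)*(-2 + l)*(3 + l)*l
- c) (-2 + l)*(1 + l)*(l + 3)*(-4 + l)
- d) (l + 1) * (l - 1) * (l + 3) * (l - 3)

We need to factor l^4 - l^3 + 18 + l*9 + l^2*(-11).
The factored form is (l - 3)*(l - 2)*(l+1)*(3+l).
a) (l - 3)*(l - 2)*(l+1)*(3+l)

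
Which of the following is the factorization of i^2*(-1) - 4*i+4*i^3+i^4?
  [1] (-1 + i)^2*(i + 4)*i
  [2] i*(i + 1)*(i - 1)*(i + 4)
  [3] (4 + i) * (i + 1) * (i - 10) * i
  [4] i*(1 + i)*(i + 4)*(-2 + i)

We need to factor i^2*(-1) - 4*i+4*i^3+i^4.
The factored form is i*(i + 1)*(i - 1)*(i + 4).
2) i*(i + 1)*(i - 1)*(i + 4)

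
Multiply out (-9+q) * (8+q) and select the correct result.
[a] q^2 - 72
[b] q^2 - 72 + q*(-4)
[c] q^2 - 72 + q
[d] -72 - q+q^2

Expanding (-9+q) * (8+q):
= -72 - q+q^2
d) -72 - q+q^2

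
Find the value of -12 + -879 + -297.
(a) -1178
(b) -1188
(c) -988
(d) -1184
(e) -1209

First: -12 + -879 = -891
Then: -891 + -297 = -1188
b) -1188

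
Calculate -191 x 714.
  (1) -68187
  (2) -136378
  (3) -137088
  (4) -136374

-191 * 714 = -136374
4) -136374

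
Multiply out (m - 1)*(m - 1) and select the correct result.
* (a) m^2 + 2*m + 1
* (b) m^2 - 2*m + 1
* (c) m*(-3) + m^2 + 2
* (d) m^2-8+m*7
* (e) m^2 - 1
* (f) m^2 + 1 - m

Expanding (m - 1)*(m - 1):
= m^2 - 2*m + 1
b) m^2 - 2*m + 1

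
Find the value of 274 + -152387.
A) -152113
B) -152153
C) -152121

274 + -152387 = -152113
A) -152113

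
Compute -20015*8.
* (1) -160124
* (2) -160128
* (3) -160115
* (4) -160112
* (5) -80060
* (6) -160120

-20015 * 8 = -160120
6) -160120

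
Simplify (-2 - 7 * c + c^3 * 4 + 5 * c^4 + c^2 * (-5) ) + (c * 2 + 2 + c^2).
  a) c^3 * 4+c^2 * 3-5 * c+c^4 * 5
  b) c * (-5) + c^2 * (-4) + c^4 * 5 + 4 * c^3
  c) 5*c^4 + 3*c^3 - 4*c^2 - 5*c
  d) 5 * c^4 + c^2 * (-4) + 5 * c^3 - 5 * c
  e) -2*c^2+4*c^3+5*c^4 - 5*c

Adding the polynomials and combining like terms:
(-2 - 7*c + c^3*4 + 5*c^4 + c^2*(-5)) + (c*2 + 2 + c^2)
= c * (-5) + c^2 * (-4) + c^4 * 5 + 4 * c^3
b) c * (-5) + c^2 * (-4) + c^4 * 5 + 4 * c^3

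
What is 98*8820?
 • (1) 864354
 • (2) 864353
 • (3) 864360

98 * 8820 = 864360
3) 864360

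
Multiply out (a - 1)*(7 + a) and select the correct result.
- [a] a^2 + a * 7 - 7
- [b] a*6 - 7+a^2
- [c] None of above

Expanding (a - 1)*(7 + a):
= a*6 - 7+a^2
b) a*6 - 7+a^2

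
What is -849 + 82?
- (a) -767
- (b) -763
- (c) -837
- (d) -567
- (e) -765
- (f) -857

-849 + 82 = -767
a) -767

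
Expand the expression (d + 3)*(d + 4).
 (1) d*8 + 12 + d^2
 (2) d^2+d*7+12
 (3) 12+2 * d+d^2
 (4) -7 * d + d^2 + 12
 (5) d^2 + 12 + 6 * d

Expanding (d + 3)*(d + 4):
= d^2+d*7+12
2) d^2+d*7+12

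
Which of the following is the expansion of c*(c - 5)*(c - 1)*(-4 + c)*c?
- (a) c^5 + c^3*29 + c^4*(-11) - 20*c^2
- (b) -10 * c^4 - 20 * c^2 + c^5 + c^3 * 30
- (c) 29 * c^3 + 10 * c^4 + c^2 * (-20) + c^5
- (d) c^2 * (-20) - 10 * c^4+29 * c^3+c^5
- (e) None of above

Expanding c*(c - 5)*(c - 1)*(-4 + c)*c:
= c^2 * (-20) - 10 * c^4+29 * c^3+c^5
d) c^2 * (-20) - 10 * c^4+29 * c^3+c^5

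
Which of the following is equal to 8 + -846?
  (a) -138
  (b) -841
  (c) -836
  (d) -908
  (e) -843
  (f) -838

8 + -846 = -838
f) -838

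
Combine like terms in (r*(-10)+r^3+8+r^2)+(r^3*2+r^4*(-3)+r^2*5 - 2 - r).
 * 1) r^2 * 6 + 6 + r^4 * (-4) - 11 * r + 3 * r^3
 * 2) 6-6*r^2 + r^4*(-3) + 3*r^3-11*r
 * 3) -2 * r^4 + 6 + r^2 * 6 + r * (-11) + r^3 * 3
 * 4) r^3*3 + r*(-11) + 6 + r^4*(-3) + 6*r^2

Adding the polynomials and combining like terms:
(r*(-10) + r^3 + 8 + r^2) + (r^3*2 + r^4*(-3) + r^2*5 - 2 - r)
= r^3*3 + r*(-11) + 6 + r^4*(-3) + 6*r^2
4) r^3*3 + r*(-11) + 6 + r^4*(-3) + 6*r^2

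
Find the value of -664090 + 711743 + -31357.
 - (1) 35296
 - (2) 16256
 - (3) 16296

First: -664090 + 711743 = 47653
Then: 47653 + -31357 = 16296
3) 16296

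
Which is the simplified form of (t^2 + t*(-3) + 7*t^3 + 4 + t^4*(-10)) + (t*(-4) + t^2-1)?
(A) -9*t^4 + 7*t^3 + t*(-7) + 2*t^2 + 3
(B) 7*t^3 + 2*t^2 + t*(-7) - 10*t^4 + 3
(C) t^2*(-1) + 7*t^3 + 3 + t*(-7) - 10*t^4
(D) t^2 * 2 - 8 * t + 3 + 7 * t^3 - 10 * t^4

Adding the polynomials and combining like terms:
(t^2 + t*(-3) + 7*t^3 + 4 + t^4*(-10)) + (t*(-4) + t^2 - 1)
= 7*t^3 + 2*t^2 + t*(-7) - 10*t^4 + 3
B) 7*t^3 + 2*t^2 + t*(-7) - 10*t^4 + 3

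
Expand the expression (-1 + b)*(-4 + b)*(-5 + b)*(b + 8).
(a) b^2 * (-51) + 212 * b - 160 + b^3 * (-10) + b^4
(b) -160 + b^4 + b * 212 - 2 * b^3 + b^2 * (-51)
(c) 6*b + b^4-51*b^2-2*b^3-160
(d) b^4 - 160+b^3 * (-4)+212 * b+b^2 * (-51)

Expanding (-1 + b)*(-4 + b)*(-5 + b)*(b + 8):
= -160 + b^4 + b * 212 - 2 * b^3 + b^2 * (-51)
b) -160 + b^4 + b * 212 - 2 * b^3 + b^2 * (-51)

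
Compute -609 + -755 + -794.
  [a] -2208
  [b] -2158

First: -609 + -755 = -1364
Then: -1364 + -794 = -2158
b) -2158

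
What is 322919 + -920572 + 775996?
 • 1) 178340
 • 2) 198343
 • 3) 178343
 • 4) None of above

First: 322919 + -920572 = -597653
Then: -597653 + 775996 = 178343
3) 178343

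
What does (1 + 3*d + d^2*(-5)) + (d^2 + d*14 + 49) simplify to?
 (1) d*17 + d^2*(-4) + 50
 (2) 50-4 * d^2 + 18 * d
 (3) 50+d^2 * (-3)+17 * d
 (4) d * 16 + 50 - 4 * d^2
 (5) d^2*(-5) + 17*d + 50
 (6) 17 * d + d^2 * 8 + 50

Adding the polynomials and combining like terms:
(1 + 3*d + d^2*(-5)) + (d^2 + d*14 + 49)
= d*17 + d^2*(-4) + 50
1) d*17 + d^2*(-4) + 50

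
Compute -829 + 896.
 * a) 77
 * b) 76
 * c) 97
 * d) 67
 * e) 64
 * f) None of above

-829 + 896 = 67
d) 67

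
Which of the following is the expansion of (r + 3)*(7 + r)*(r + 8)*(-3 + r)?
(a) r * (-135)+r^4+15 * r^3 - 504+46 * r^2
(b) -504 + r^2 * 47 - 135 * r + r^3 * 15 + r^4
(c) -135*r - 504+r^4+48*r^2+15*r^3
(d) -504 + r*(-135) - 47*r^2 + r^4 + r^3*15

Expanding (r + 3)*(7 + r)*(r + 8)*(-3 + r):
= -504 + r^2 * 47 - 135 * r + r^3 * 15 + r^4
b) -504 + r^2 * 47 - 135 * r + r^3 * 15 + r^4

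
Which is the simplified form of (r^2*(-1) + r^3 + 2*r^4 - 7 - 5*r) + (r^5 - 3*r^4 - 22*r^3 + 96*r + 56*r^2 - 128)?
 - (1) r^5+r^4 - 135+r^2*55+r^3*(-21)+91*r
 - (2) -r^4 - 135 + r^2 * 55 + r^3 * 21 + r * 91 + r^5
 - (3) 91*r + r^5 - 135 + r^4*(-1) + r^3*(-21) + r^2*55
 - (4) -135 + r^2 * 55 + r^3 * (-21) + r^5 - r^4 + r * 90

Adding the polynomials and combining like terms:
(r^2*(-1) + r^3 + 2*r^4 - 7 - 5*r) + (r^5 - 3*r^4 - 22*r^3 + 96*r + 56*r^2 - 128)
= 91*r + r^5 - 135 + r^4*(-1) + r^3*(-21) + r^2*55
3) 91*r + r^5 - 135 + r^4*(-1) + r^3*(-21) + r^2*55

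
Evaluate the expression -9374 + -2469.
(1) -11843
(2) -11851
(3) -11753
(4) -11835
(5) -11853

-9374 + -2469 = -11843
1) -11843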